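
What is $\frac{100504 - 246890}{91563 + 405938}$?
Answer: $- \frac{146386}{497501} \approx -0.29424$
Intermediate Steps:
$\frac{100504 - 246890}{91563 + 405938} = - \frac{146386}{497501}$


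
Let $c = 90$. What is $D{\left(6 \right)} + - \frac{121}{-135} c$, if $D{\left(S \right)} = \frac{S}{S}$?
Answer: $\frac{245}{3} \approx 81.667$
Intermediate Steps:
$D{\left(S \right)} = 1$
$D{\left(6 \right)} + - \frac{121}{-135} c = 1 + - \frac{121}{-135} \cdot 90 = 1 + \left(-121\right) \left(- \frac{1}{135}\right) 90 = 1 + \frac{121}{135} \cdot 90 = 1 + \frac{242}{3} = \frac{245}{3}$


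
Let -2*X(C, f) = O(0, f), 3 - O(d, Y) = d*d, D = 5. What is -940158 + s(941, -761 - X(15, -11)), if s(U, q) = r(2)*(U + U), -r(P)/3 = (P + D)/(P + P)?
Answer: -1900077/2 ≈ -9.5004e+5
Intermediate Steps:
r(P) = -3*(5 + P)/(2*P) (r(P) = -3*(P + 5)/(P + P) = -3*(5 + P)/(2*P))
O(d, Y) = 3 - d**2 (O(d, Y) = 3 - d*d = 3 - d**2)
X(C, f) = -3/2 (X(C, f) = -(3 - 1*0**2)/2 = -(3 - 1*0)/2 = -(3 + 0)/2 = -1/2*3 = -3/2)
s(U, q) = -21*U/2 (s(U, q) = ((3/2)*(-5 - 1*2)/2)*(U + U) = ((3/2)*(1/2)*(-5 - 2))*(2*U) = ((3/2)*(1/2)*(-7))*(2*U) = -21*U/2)
-940158 + s(941, -761 - X(15, -11)) = -940158 - 21/2*941 = -940158 - 19761/2 = -1900077/2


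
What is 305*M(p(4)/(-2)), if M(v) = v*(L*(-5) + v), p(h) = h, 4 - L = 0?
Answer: 13420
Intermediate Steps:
L = 4 (L = 4 - 1*0 = 4 + 0 = 4)
M(v) = v*(-20 + v) (M(v) = v*(4*(-5) + v) = v*(-20 + v))
305*M(p(4)/(-2)) = 305*((4/(-2))*(-20 + 4/(-2))) = 305*((4*(-½))*(-20 + 4*(-½))) = 305*(-2*(-20 - 2)) = 305*(-2*(-22)) = 305*44 = 13420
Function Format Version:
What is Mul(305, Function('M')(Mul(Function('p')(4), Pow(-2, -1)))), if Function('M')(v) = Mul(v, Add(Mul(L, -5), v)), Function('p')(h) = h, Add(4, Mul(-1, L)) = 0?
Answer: 13420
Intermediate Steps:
L = 4 (L = Add(4, Mul(-1, 0)) = Add(4, 0) = 4)
Function('M')(v) = Mul(v, Add(-20, v)) (Function('M')(v) = Mul(v, Add(Mul(4, -5), v)) = Mul(v, Add(-20, v)))
Mul(305, Function('M')(Mul(Function('p')(4), Pow(-2, -1)))) = Mul(305, Mul(Mul(4, Pow(-2, -1)), Add(-20, Mul(4, Pow(-2, -1))))) = Mul(305, Mul(Mul(4, Rational(-1, 2)), Add(-20, Mul(4, Rational(-1, 2))))) = Mul(305, Mul(-2, Add(-20, -2))) = Mul(305, Mul(-2, -22)) = Mul(305, 44) = 13420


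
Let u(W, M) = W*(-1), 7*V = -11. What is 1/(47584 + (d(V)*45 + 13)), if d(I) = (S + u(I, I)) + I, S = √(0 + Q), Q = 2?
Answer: 47597/2265470359 - 45*√2/2265470359 ≈ 2.0982e-5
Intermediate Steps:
V = -11/7 (V = (⅐)*(-11) = -11/7 ≈ -1.5714)
S = √2 (S = √(0 + 2) = √2 ≈ 1.4142)
u(W, M) = -W
d(I) = √2 (d(I) = (√2 - I) + I = √2)
1/(47584 + (d(V)*45 + 13)) = 1/(47584 + (√2*45 + 13)) = 1/(47584 + (45*√2 + 13)) = 1/(47584 + (13 + 45*√2)) = 1/(47597 + 45*√2)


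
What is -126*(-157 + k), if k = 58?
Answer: 12474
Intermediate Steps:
-126*(-157 + k) = -126*(-157 + 58) = -126*(-99) = 12474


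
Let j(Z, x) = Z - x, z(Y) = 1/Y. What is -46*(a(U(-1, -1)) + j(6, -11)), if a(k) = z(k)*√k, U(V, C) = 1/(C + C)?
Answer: -782 + 46*I*√2 ≈ -782.0 + 65.054*I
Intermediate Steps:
U(V, C) = 1/(2*C)
a(k) = k^(-½) (a(k) = √k/k = k^(-½))
-46*(a(U(-1, -1)) + j(6, -11)) = -46*(((½)/(-1))^(-½) + (6 - 1*(-11))) = -46*(((½)*(-1))^(-½) + (6 + 11)) = -46*((-½)^(-½) + 17) = -46*(-I*√2 + 17) = -46*(17 - I*√2) = -782 + 46*I*√2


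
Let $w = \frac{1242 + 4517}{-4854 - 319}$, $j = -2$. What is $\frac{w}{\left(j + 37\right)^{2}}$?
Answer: $- \frac{5759}{6336925} \approx -0.0009088$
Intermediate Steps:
$w = - \frac{5759}{5173}$ ($w = \frac{5759}{-5173} = 5759 \left(- \frac{1}{5173}\right) = - \frac{5759}{5173} \approx -1.1133$)
$\frac{w}{\left(j + 37\right)^{2}} = - \frac{5759}{5173 \left(-2 + 37\right)^{2}} = - \frac{5759}{5173 \cdot 35^{2}} = - \frac{5759}{5173 \cdot 1225} = \left(- \frac{5759}{5173}\right) \frac{1}{1225} = - \frac{5759}{6336925}$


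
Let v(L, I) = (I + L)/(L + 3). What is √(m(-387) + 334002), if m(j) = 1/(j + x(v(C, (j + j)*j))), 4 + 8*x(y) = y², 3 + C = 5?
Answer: 14*√1371865541325895608639/897241341 ≈ 577.93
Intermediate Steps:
C = 2 (C = -3 + 5 = 2)
v(L, I) = (I + L)/(3 + L)
x(y) = -½ + y²/8
m(j) = 1/(-½ + j + (⅖ + 2*j²/5)²/8) (m(j) = 1/(j + (-½ + (((j + j)*j + 2)/(3 + 2))²/8)) = 1/(j + (-½ + (((2*j)*j + 2)/5)²/8)) = 1/(j + (-½ + ((2*j² + 2)/5)²/8)) = 1/(j + (-½ + ((2 + 2*j²)/5)²/8)) = 1/(j + (-½ + (⅖ + 2*j²/5)²/8)) = 1/(-½ + j + (⅖ + 2*j²/5)²/8))
√(m(-387) + 334002) = √(50/(-25 + (1 + (-387)²)² + 50*(-387)) + 334002) = √(50/(-25 + (1 + 149769)² - 19350) + 334002) = √(50/(-25 + 149770² - 19350) + 334002) = √(50/(-25 + 22431052900 - 19350) + 334002) = √(50/22431033525 + 334002) = √(50*(1/22431033525) + 334002) = √(2/897241341 + 334002) = √(299680402376684/897241341) = 14*√1371865541325895608639/897241341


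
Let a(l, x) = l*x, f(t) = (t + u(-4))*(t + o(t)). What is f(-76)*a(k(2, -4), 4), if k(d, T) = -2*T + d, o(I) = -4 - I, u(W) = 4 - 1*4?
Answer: 12160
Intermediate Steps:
u(W) = 0 (u(W) = 4 - 4 = 0)
f(t) = -4*t (f(t) = (t + 0)*(t + (-4 - t)) = t*(-4) = -4*t)
k(d, T) = d - 2*T
f(-76)*a(k(2, -4), 4) = (-4*(-76))*((2 - 2*(-4))*4) = 304*((2 + 8)*4) = 304*(10*4) = 304*40 = 12160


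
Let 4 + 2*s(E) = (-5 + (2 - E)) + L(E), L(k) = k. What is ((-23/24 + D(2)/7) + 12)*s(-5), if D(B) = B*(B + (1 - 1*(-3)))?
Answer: -2143/48 ≈ -44.646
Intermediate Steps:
D(B) = B*(4 + B) (D(B) = B*(B + (1 + 3)) = B*(B + 4) = B*(4 + B))
s(E) = -7/2 (s(E) = -2 + ((-5 + (2 - E)) + E)/2 = -2 + ((-3 - E) + E)/2 = -2 + (½)*(-3) = -2 - 3/2 = -7/2)
((-23/24 + D(2)/7) + 12)*s(-5) = ((-23/24 + (2*(4 + 2))/7) + 12)*(-7/2) = ((-23*1/24 + (2*6)*(⅐)) + 12)*(-7/2) = ((-23/24 + 12*(⅐)) + 12)*(-7/2) = ((-23/24 + 12/7) + 12)*(-7/2) = (127/168 + 12)*(-7/2) = (2143/168)*(-7/2) = -2143/48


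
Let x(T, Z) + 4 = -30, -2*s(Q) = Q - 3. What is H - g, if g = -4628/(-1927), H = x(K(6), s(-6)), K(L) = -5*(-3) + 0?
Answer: -70146/1927 ≈ -36.402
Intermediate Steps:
K(L) = 15 (K(L) = 15 + 0 = 15)
s(Q) = 3/2 - Q/2 (s(Q) = -(Q - 3)/2 = -(-3 + Q)/2 = 3/2 - Q/2)
x(T, Z) = -34 (x(T, Z) = -4 - 30 = -34)
H = -34
g = 4628/1927 (g = -4628*(-1/1927) = 4628/1927 ≈ 2.4017)
H - g = -34 - 1*4628/1927 = -34 - 4628/1927 = -70146/1927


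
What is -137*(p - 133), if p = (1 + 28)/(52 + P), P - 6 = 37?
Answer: 1727022/95 ≈ 18179.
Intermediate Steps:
P = 43 (P = 6 + 37 = 43)
p = 29/95 (p = (1 + 28)/(52 + 43) = 29/95 ≈ 0.30526)
-137*(p - 133) = -137*(29/95 - 133) = -137*(-12606/95) = 1727022/95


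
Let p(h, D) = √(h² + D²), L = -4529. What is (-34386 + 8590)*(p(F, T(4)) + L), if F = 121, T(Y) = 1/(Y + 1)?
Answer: 116830084 - 25796*√366026/5 ≈ 1.1371e+8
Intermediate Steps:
T(Y) = 1/(1 + Y)
p(h, D) = √(D² + h²)
(-34386 + 8590)*(p(F, T(4)) + L) = (-34386 + 8590)*(√((1/(1 + 4))² + 121²) - 4529) = -25796*(√((1/5)² + 14641) - 4529) = -25796*(√((⅕)² + 14641) - 4529) = -25796*(√(1/25 + 14641) - 4529) = -25796*(√(366026/25) - 4529) = -25796*(√366026/5 - 4529) = -25796*(-4529 + √366026/5) = 116830084 - 25796*√366026/5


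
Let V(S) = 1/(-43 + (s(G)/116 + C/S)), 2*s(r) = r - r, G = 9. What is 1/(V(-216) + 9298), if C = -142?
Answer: 4573/42519646 ≈ 0.00010755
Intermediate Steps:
s(r) = 0 (s(r) = (r - r)/2 = (1/2)*0 = 0)
V(S) = 1/(-43 - 142/S) (V(S) = 1/(-43 + (0/116 - 142/S)) = 1/(-43 + (0*(1/116) - 142/S)) = 1/(-43 + (0 - 142/S)) = 1/(-43 - 142/S))
1/(V(-216) + 9298) = 1/(-1*(-216)/(142 + 43*(-216)) + 9298) = 1/(-1*(-216)/(142 - 9288) + 9298) = 1/(-1*(-216)/(-9146) + 9298) = 1/(-1*(-216)*(-1/9146) + 9298) = 1/(-108/4573 + 9298) = 1/(42519646/4573) = 4573/42519646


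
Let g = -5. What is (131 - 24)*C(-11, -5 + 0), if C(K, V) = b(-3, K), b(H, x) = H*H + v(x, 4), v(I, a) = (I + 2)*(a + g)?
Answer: 1926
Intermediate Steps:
v(I, a) = (-5 + a)*(2 + I) (v(I, a) = (I + 2)*(a - 5) = (2 + I)*(-5 + a) = (-5 + a)*(2 + I))
b(H, x) = -2 + H² - x (b(H, x) = H*H + (-10 - 5*x + 2*4 + x*4) = H² + (-10 - 5*x + 8 + 4*x) = H² + (-2 - x) = -2 + H² - x)
C(K, V) = 7 - K (C(K, V) = -2 + (-3)² - K = -2 + 9 - K = 7 - K)
(131 - 24)*C(-11, -5 + 0) = (131 - 24)*(7 - 1*(-11)) = 107*(7 + 11) = 107*18 = 1926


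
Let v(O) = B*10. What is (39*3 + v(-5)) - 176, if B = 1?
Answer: -49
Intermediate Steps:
v(O) = 10 (v(O) = 1*10 = 10)
(39*3 + v(-5)) - 176 = (39*3 + 10) - 176 = (117 + 10) - 176 = 127 - 176 = -49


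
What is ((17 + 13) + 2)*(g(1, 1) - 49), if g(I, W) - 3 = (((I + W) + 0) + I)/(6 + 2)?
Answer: -1460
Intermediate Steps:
g(I, W) = 3 + I/4 + W/8 (g(I, W) = 3 + (((I + W) + 0) + I)/(6 + 2) = 3 + ((I + W) + I)/8 = 3 + (W + 2*I)*(⅛) = 3 + (I/4 + W/8) = 3 + I/4 + W/8)
((17 + 13) + 2)*(g(1, 1) - 49) = ((17 + 13) + 2)*((3 + (¼)*1 + (⅛)*1) - 49) = (30 + 2)*((3 + ¼ + ⅛) - 49) = 32*(27/8 - 49) = 32*(-365/8) = -1460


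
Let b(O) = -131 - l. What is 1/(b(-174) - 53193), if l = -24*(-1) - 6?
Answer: -1/53342 ≈ -1.8747e-5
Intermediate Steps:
l = 18 (l = -4*(-6) - 6 = 24 - 6 = 18)
b(O) = -149 (b(O) = -131 - 1*18 = -131 - 18 = -149)
1/(b(-174) - 53193) = 1/(-149 - 53193) = 1/(-53342) = -1/53342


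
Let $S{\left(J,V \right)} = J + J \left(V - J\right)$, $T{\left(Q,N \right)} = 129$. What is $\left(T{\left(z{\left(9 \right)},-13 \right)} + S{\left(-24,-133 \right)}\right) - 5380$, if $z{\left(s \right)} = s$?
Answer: $-2659$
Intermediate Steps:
$\left(T{\left(z{\left(9 \right)},-13 \right)} + S{\left(-24,-133 \right)}\right) - 5380 = \left(129 - 24 \left(1 - 133 - -24\right)\right) - 5380 = \left(129 - 24 \left(1 - 133 + 24\right)\right) - 5380 = \left(129 - -2592\right) - 5380 = \left(129 + 2592\right) - 5380 = 2721 - 5380 = -2659$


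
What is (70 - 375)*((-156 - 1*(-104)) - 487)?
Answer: 164395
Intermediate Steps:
(70 - 375)*((-156 - 1*(-104)) - 487) = -305*((-156 + 104) - 487) = -305*(-52 - 487) = -305*(-539) = 164395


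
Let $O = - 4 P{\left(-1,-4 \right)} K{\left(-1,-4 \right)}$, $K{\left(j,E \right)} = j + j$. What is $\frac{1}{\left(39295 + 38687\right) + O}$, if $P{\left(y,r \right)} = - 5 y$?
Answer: $\frac{1}{78022} \approx 1.2817 \cdot 10^{-5}$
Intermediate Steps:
$K{\left(j,E \right)} = 2 j$
$O = 40$ ($O = - 4 \left(\left(-5\right) \left(-1\right)\right) 2 \left(-1\right) = \left(-4\right) 5 \left(-2\right) = \left(-20\right) \left(-2\right) = 40$)
$\frac{1}{\left(39295 + 38687\right) + O} = \frac{1}{\left(39295 + 38687\right) + 40} = \frac{1}{77982 + 40} = \frac{1}{78022}$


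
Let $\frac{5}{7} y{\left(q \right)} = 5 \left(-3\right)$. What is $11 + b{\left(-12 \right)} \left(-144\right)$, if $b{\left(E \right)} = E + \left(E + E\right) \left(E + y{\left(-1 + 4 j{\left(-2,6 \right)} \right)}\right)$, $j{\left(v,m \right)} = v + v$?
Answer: $-112309$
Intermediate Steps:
$j{\left(v,m \right)} = 2 v$
$y{\left(q \right)} = -21$ ($y{\left(q \right)} = \frac{7 \cdot 5 \left(-3\right)}{5} = \frac{7}{5} \left(-15\right) = -21$)
$b{\left(E \right)} = E + 2 E \left(-21 + E\right)$ ($b{\left(E \right)} = E + \left(E + E\right) \left(E - 21\right) = E + 2 E \left(-21 + E\right)$)
$11 + b{\left(-12 \right)} \left(-144\right) = 11 + - 12 \left(-41 + 2 \left(-12\right)\right) \left(-144\right) = 11 + - 12 \left(-41 - 24\right) \left(-144\right) = 11 + \left(-12\right) \left(-65\right) \left(-144\right) = 11 + 780 \left(-144\right) = 11 - 112320 = -112309$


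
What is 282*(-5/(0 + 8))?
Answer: -705/4 ≈ -176.25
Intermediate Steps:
282*(-5/(0 + 8)) = 282*(-5/8) = -705/4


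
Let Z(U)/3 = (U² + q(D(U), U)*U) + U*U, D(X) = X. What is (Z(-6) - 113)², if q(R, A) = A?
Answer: 44521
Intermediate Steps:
Z(U) = 9*U² (Z(U) = 3*((U² + U*U) + U*U) = 3*((U² + U²) + U²) = 3*(2*U² + U²) = 3*(3*U²) = 9*U²)
(Z(-6) - 113)² = (9*(-6)² - 113)² = (9*36 - 113)² = (324 - 113)² = 211² = 44521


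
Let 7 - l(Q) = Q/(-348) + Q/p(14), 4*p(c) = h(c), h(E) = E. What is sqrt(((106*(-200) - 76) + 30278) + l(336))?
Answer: sqrt(7496645)/29 ≈ 94.414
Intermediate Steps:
p(c) = c/4
l(Q) = 7 - 689*Q/2436 (l(Q) = 7 - (Q/(-348) + Q/(((1/4)*14))) = 7 - (Q*(-1/348) + Q/(7/2)) = 7 - (-Q/348 + Q*(2/7)) = 7 - (-Q/348 + 2*Q/7) = 7 - 689*Q/2436)
sqrt(((106*(-200) - 76) + 30278) + l(336)) = sqrt(((106*(-200) - 76) + 30278) + (7 - 689/2436*336)) = sqrt(((-21200 - 76) + 30278) + (7 - 2756/29)) = sqrt((-21276 + 30278) - 2553/29) = sqrt(9002 - 2553/29) = sqrt(258505/29) = sqrt(7496645)/29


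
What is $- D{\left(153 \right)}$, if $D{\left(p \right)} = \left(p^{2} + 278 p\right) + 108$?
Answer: $-66051$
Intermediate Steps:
$D{\left(p \right)} = 108 + p^{2} + 278 p$
$- D{\left(153 \right)} = - (108 + 153^{2} + 278 \cdot 153) = - (108 + 23409 + 42534) = \left(-1\right) 66051 = -66051$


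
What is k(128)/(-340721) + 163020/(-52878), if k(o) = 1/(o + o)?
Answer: -2369891738733/768710188288 ≈ -3.0829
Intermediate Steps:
k(o) = 1/(2*o)
k(128)/(-340721) + 163020/(-52878) = ((½)/128)/(-340721) + 163020/(-52878) = ((½)*(1/128))*(-1/340721) + 163020*(-1/52878) = (1/256)*(-1/340721) - 27170/8813 = -1/87224576 - 27170/8813 = -2369891738733/768710188288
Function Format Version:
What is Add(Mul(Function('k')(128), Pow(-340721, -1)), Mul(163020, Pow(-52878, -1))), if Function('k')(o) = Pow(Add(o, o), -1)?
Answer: Rational(-2369891738733, 768710188288) ≈ -3.0829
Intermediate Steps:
Function('k')(o) = Mul(Rational(1, 2), Pow(o, -1)) (Function('k')(o) = Pow(Mul(2, o), -1) = Mul(Rational(1, 2), Pow(o, -1)))
Add(Mul(Function('k')(128), Pow(-340721, -1)), Mul(163020, Pow(-52878, -1))) = Add(Mul(Mul(Rational(1, 2), Pow(128, -1)), Pow(-340721, -1)), Mul(163020, Pow(-52878, -1))) = Add(Mul(Mul(Rational(1, 2), Rational(1, 128)), Rational(-1, 340721)), Mul(163020, Rational(-1, 52878))) = Add(Mul(Rational(1, 256), Rational(-1, 340721)), Rational(-27170, 8813)) = Add(Rational(-1, 87224576), Rational(-27170, 8813)) = Rational(-2369891738733, 768710188288)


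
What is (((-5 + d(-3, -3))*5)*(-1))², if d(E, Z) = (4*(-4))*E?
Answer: 46225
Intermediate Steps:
d(E, Z) = -16*E
(((-5 + d(-3, -3))*5)*(-1))² = (((-5 - 16*(-3))*5)*(-1))² = (((-5 + 48)*5)*(-1))² = ((43*5)*(-1))² = (215*(-1))² = (-215)² = 46225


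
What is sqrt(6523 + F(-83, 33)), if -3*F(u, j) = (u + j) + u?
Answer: sqrt(59106)/3 ≈ 81.039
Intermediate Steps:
F(u, j) = -2*u/3 - j/3 (F(u, j) = -((u + j) + u)/3 = -((j + u) + u)/3 = -(j + 2*u)/3 = -2*u/3 - j/3)
sqrt(6523 + F(-83, 33)) = sqrt(6523 + (-2/3*(-83) - 1/3*33)) = sqrt(6523 + (166/3 - 11)) = sqrt(6523 + 133/3) = sqrt(19702/3) = sqrt(59106)/3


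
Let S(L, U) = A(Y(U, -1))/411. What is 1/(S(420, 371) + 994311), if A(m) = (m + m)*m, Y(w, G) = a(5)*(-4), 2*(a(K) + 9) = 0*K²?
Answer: 137/136221471 ≈ 1.0057e-6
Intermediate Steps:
a(K) = -9 (a(K) = -9 + (0*K²)/2 = -9 + (½)*0 = -9 + 0 = -9)
Y(w, G) = 36 (Y(w, G) = -9*(-4) = 36)
A(m) = 2*m² (A(m) = (2*m)*m = 2*m²)
S(L, U) = 864/137 (S(L, U) = (2*36²)/411 = (2*1296)*(1/411) = 2592*(1/411) = 864/137)
1/(S(420, 371) + 994311) = 1/(864/137 + 994311) = 1/(136221471/137) = 137/136221471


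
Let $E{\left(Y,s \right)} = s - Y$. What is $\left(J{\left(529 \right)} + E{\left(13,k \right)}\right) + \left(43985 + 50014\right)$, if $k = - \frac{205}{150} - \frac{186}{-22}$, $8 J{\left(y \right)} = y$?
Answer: $\frac{124158161}{1320} \approx 94059.0$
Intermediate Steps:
$J{\left(y \right)} = \frac{y}{8}$
$k = \frac{2339}{330}$ ($k = \left(-205\right) \frac{1}{150} - - \frac{93}{11} = - \frac{41}{30} + \frac{93}{11} = \frac{2339}{330} \approx 7.0879$)
$\left(J{\left(529 \right)} + E{\left(13,k \right)}\right) + \left(43985 + 50014\right) = \left(\frac{1}{8} \cdot 529 + \left(\frac{2339}{330} - 13\right)\right) + \left(43985 + 50014\right) = \left(\frac{529}{8} + \left(\frac{2339}{330} - 13\right)\right) + 93999 = \left(\frac{529}{8} - \frac{1951}{330}\right) + 93999 = \frac{79481}{1320} + 93999 = \frac{124158161}{1320}$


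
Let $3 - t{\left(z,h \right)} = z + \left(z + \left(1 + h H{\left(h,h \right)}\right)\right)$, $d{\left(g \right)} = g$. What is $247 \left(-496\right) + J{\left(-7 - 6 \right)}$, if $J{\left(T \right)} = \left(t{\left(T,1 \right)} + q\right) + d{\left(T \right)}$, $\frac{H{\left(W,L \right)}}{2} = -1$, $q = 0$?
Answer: $-122495$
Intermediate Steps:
$H{\left(W,L \right)} = -2$ ($H{\left(W,L \right)} = 2 \left(-1\right) = -2$)
$t{\left(z,h \right)} = 2 - 2 z + 2 h$ ($t{\left(z,h \right)} = 3 - \left(z + \left(z + \left(1 + h \left(-2\right)\right)\right)\right) = 3 - \left(z - \left(-1 - z + 2 h\right)\right) = 3 - \left(z + \left(1 + z - 2 h\right)\right) = 3 - \left(1 - 2 h + 2 z\right) = 2 - 2 z + 2 h$)
$J{\left(T \right)} = 4 - T$ ($J{\left(T \right)} = \left(\left(2 - 2 T + 2 \cdot 1\right) + 0\right) + T = \left(\left(2 - 2 T + 2\right) + 0\right) + T = \left(\left(4 - 2 T\right) + 0\right) + T = \left(4 - 2 T\right) + T = 4 - T$)
$247 \left(-496\right) + J{\left(-7 - 6 \right)} = 247 \left(-496\right) + \left(4 - \left(-7 - 6\right)\right) = -122512 + \left(4 - \left(-7 - 6\right)\right) = -122512 + \left(4 - -13\right) = -122512 + \left(4 + 13\right) = -122512 + 17 = -122495$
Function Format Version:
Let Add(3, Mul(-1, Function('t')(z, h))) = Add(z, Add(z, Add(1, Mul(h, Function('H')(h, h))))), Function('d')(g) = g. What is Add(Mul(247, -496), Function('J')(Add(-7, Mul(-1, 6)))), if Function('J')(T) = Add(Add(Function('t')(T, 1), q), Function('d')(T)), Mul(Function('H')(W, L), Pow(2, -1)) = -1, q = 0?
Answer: -122495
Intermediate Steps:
Function('H')(W, L) = -2 (Function('H')(W, L) = Mul(2, -1) = -2)
Function('t')(z, h) = Add(2, Mul(-2, z), Mul(2, h)) (Function('t')(z, h) = Add(3, Mul(-1, Add(z, Add(z, Add(1, Mul(h, -2)))))) = Add(3, Mul(-1, Add(z, Add(z, Add(1, Mul(-2, h)))))) = Add(3, Mul(-1, Add(z, Add(1, z, Mul(-2, h))))) = Add(3, Mul(-1, Add(1, Mul(-2, h), Mul(2, z)))) = Add(3, Add(-1, Mul(-2, z), Mul(2, h))) = Add(2, Mul(-2, z), Mul(2, h)))
Function('J')(T) = Add(4, Mul(-1, T)) (Function('J')(T) = Add(Add(Add(2, Mul(-2, T), Mul(2, 1)), 0), T) = Add(Add(Add(2, Mul(-2, T), 2), 0), T) = Add(Add(Add(4, Mul(-2, T)), 0), T) = Add(Add(4, Mul(-2, T)), T) = Add(4, Mul(-1, T)))
Add(Mul(247, -496), Function('J')(Add(-7, Mul(-1, 6)))) = Add(Mul(247, -496), Add(4, Mul(-1, Add(-7, Mul(-1, 6))))) = Add(-122512, Add(4, Mul(-1, Add(-7, -6)))) = Add(-122512, Add(4, Mul(-1, -13))) = Add(-122512, Add(4, 13)) = Add(-122512, 17) = -122495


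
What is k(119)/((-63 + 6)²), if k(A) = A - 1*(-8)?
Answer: 127/3249 ≈ 0.039089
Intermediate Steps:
k(A) = 8 + A (k(A) = A + 8 = 8 + A)
k(119)/((-63 + 6)²) = (8 + 119)/((-63 + 6)²) = 127/((-57)²) = 127/3249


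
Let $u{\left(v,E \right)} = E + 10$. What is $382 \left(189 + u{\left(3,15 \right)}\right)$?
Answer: $81748$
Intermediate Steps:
$u{\left(v,E \right)} = 10 + E$
$382 \left(189 + u{\left(3,15 \right)}\right) = 382 \left(189 + \left(10 + 15\right)\right) = 382 \left(189 + 25\right) = 382 \cdot 214 = 81748$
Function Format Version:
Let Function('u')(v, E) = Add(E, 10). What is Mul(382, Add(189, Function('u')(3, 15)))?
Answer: 81748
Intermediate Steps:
Function('u')(v, E) = Add(10, E)
Mul(382, Add(189, Function('u')(3, 15))) = Mul(382, Add(189, Add(10, 15))) = Mul(382, Add(189, 25)) = Mul(382, 214) = 81748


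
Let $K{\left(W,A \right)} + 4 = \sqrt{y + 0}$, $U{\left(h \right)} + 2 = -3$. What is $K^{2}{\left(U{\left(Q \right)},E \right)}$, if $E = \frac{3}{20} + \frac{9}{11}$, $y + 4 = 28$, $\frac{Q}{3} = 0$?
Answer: $40 - 16 \sqrt{6} \approx 0.80816$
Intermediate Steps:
$Q = 0$ ($Q = 3 \cdot 0 = 0$)
$y = 24$ ($y = -4 + 28 = 24$)
$U{\left(h \right)} = -5$ ($U{\left(h \right)} = -2 - 3 = -5$)
$E = \frac{213}{220}$ ($E = 3 \cdot \frac{1}{20} + 9 \cdot \frac{1}{11} = \frac{3}{20} + \frac{9}{11} = \frac{213}{220} \approx 0.96818$)
$K{\left(W,A \right)} = -4 + 2 \sqrt{6}$ ($K{\left(W,A \right)} = -4 + \sqrt{24 + 0} = -4 + \sqrt{24} = -4 + 2 \sqrt{6}$)
$K^{2}{\left(U{\left(Q \right)},E \right)} = \left(-4 + 2 \sqrt{6}\right)^{2}$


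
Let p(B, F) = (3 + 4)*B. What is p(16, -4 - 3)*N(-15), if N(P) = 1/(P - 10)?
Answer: -112/25 ≈ -4.4800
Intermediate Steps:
N(P) = 1/(-10 + P)
p(B, F) = 7*B
p(16, -4 - 3)*N(-15) = (7*16)/(-10 - 15) = 112/(-25) = 112*(-1/25) = -112/25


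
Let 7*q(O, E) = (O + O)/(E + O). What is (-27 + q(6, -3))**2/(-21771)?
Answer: -34225/1066779 ≈ -0.032083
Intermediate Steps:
q(O, E) = 2*O/(7*(E + O)) (q(O, E) = ((O + O)/(E + O))/7 = ((2*O)/(E + O))/7 = (2*O/(E + O))/7 = 2*O/(7*(E + O)))
(-27 + q(6, -3))**2/(-21771) = (-27 + (2/7)*6/(-3 + 6))**2/(-21771) = (-27 + (2/7)*6/3)**2*(-1/21771) = (-27 + (2/7)*6*(1/3))**2*(-1/21771) = (-27 + 4/7)**2*(-1/21771) = (-185/7)**2*(-1/21771) = (34225/49)*(-1/21771) = -34225/1066779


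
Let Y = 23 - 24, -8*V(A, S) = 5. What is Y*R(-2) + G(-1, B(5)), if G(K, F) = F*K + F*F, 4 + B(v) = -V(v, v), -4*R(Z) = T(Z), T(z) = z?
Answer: 913/64 ≈ 14.266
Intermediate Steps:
V(A, S) = -5/8 (V(A, S) = -⅛*5 = -5/8)
R(Z) = -Z/4
B(v) = -27/8 (B(v) = -4 - 1*(-5/8) = -4 + 5/8 = -27/8)
G(K, F) = F² + F*K (G(K, F) = F*K + F² = F² + F*K)
Y = -1
Y*R(-2) + G(-1, B(5)) = -(-1)*(-2)/4 - 27*(-27/8 - 1)/8 = -1*½ - 27/8*(-35/8) = -½ + 945/64 = 913/64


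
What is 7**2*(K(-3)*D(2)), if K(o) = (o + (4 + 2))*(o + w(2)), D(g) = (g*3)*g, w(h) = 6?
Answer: 5292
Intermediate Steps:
D(g) = 3*g**2 (D(g) = (3*g)*g = 3*g**2)
K(o) = (6 + o)**2 (K(o) = (o + (4 + 2))*(o + 6) = (o + 6)*(6 + o) = (6 + o)*(6 + o) = (6 + o)**2)
7**2*(K(-3)*D(2)) = 7**2*((36 + (-3)**2 + 12*(-3))*(3*2**2)) = 49*((36 + 9 - 36)*(3*4)) = 49*(9*12) = 49*108 = 5292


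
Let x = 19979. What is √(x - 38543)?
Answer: 2*I*√4641 ≈ 136.25*I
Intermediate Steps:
√(x - 38543) = √(19979 - 38543) = √(-18564) = 2*I*√4641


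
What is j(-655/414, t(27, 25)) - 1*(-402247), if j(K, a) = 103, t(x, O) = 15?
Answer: 402350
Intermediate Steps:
j(-655/414, t(27, 25)) - 1*(-402247) = 103 - 1*(-402247) = 103 + 402247 = 402350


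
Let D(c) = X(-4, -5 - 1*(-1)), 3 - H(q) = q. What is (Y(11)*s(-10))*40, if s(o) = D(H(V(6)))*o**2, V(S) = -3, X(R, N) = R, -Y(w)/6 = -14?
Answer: -1344000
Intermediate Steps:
Y(w) = 84 (Y(w) = -6*(-14) = 84)
H(q) = 3 - q
D(c) = -4
s(o) = -4*o**2
(Y(11)*s(-10))*40 = (84*(-4*(-10)**2))*40 = (84*(-4*100))*40 = (84*(-400))*40 = -33600*40 = -1344000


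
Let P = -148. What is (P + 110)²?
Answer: 1444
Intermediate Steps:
(P + 110)² = (-148 + 110)² = (-38)² = 1444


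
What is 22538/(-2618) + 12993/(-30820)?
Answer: -364318417/40343380 ≈ -9.0304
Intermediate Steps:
22538/(-2618) + 12993/(-30820) = 22538*(-1/2618) + 12993*(-1/30820) = -11269/1309 - 12993/30820 = -364318417/40343380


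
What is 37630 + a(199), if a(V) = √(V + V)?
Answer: 37630 + √398 ≈ 37650.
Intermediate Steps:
a(V) = √2*√V (a(V) = √(2*V) = √2*√V)
37630 + a(199) = 37630 + √2*√199 = 37630 + √398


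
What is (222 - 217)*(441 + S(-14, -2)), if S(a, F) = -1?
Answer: 2200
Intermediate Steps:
(222 - 217)*(441 + S(-14, -2)) = (222 - 217)*(441 - 1) = 5*440 = 2200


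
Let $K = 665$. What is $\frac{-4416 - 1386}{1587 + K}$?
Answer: $- \frac{2901}{1126} \approx -2.5764$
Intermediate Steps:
$\frac{-4416 - 1386}{1587 + K} = \frac{-4416 - 1386}{1587 + 665} = - \frac{5802}{2252} = \left(-5802\right) \frac{1}{2252} = - \frac{2901}{1126}$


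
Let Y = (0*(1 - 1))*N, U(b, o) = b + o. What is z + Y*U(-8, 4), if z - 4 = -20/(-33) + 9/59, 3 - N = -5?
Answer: 9265/1947 ≈ 4.7586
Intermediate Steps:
N = 8 (N = 3 - 1*(-5) = 3 + 5 = 8)
Y = 0 (Y = (0*(1 - 1))*8 = (0*0)*8 = 0*8 = 0)
z = 9265/1947 (z = 4 + (-20/(-33) + 9/59) = 4 + (-20*(-1/33) + 9*(1/59)) = 4 + (20/33 + 9/59) = 4 + 1477/1947 = 9265/1947 ≈ 4.7586)
z + Y*U(-8, 4) = 9265/1947 + 0*(-8 + 4) = 9265/1947 + 0*(-4) = 9265/1947 + 0 = 9265/1947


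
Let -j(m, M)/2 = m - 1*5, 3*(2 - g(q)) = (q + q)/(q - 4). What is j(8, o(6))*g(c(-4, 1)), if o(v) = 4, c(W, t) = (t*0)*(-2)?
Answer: -12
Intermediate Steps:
c(W, t) = 0 (c(W, t) = 0*(-2) = 0)
g(q) = 2 - 2*q/(3*(-4 + q)) (g(q) = 2 - (q + q)/(3*(q - 4)) = 2 - 2*q/(3*(-4 + q)))
j(m, M) = 10 - 2*m (j(m, M) = -2*(m - 1*5) = -2*(m - 5) = -2*(-5 + m) = 10 - 2*m)
j(8, o(6))*g(c(-4, 1)) = (10 - 2*8)*(4*(-6 + 0)/(3*(-4 + 0))) = (10 - 16)*((4/3)*(-6)/(-4)) = -8*(-1)*(-6)/4 = -6*2 = -12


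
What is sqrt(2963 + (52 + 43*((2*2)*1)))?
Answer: sqrt(3187) ≈ 56.453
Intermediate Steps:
sqrt(2963 + (52 + 43*((2*2)*1))) = sqrt(2963 + (52 + 43*(4*1))) = sqrt(2963 + (52 + 43*4)) = sqrt(2963 + (52 + 172)) = sqrt(2963 + 224) = sqrt(3187)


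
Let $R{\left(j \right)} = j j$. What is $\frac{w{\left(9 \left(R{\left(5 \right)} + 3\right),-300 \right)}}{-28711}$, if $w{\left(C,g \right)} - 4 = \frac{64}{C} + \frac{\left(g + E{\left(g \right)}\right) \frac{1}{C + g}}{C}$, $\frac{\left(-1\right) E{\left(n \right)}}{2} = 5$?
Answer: $- \frac{25883}{173644128} \approx -0.00014906$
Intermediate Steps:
$E{\left(n \right)} = -10$ ($E{\left(n \right)} = \left(-2\right) 5 = -10$)
$R{\left(j \right)} = j^{2}$
$w{\left(C,g \right)} = 4 + \frac{64}{C} + \frac{-10 + g}{C \left(C + g\right)}$ ($w{\left(C,g \right)} = 4 + \left(\frac{64}{C} + \frac{\left(g - 10\right) \frac{1}{C + g}}{C}\right) = 4 + \left(\frac{64}{C} + \frac{\left(-10 + g\right) \frac{1}{C + g}}{C}\right) = 4 + \left(\frac{64}{C} + \frac{\frac{1}{C + g} \left(-10 + g\right)}{C}\right) = 4 + \left(\frac{64}{C} + \frac{-10 + g}{C \left(C + g\right)}\right) = 4 + \frac{64}{C} + \frac{-10 + g}{C \left(C + g\right)}$)
$\frac{w{\left(9 \left(R{\left(5 \right)} + 3\right),-300 \right)}}{-28711} = \frac{\frac{1}{9 \left(5^{2} + 3\right)} \frac{1}{9 \left(5^{2} + 3\right) - 300} \left(-10 + 4 \left(9 \left(5^{2} + 3\right)\right)^{2} + 64 \cdot 9 \left(5^{2} + 3\right) + 65 \left(-300\right) + 4 \cdot 9 \left(5^{2} + 3\right) \left(-300\right)\right)}{-28711} = \frac{-10 + 4 \left(9 \left(25 + 3\right)\right)^{2} + 64 \cdot 9 \left(25 + 3\right) - 19500 + 4 \cdot 9 \left(25 + 3\right) \left(-300\right)}{9 \left(25 + 3\right) \left(9 \left(25 + 3\right) - 300\right)} \left(- \frac{1}{28711}\right) = \frac{-10 + 4 \left(9 \cdot 28\right)^{2} + 64 \cdot 9 \cdot 28 - 19500 + 4 \cdot 9 \cdot 28 \left(-300\right)}{9 \cdot 28 \left(9 \cdot 28 - 300\right)} \left(- \frac{1}{28711}\right) = \frac{-10 + 4 \cdot 252^{2} + 64 \cdot 252 - 19500 + 4 \cdot 252 \left(-300\right)}{252 \left(252 - 300\right)} \left(- \frac{1}{28711}\right) = \frac{-10 + 4 \cdot 63504 + 16128 - 19500 - 302400}{252 \left(-48\right)} \left(- \frac{1}{28711}\right) = \frac{1}{252} \left(- \frac{1}{48}\right) \left(-10 + 254016 + 16128 - 19500 - 302400\right) \left(- \frac{1}{28711}\right) = \frac{1}{252} \left(- \frac{1}{48}\right) \left(-51766\right) \left(- \frac{1}{28711}\right) = \frac{25883}{6048} \left(- \frac{1}{28711}\right) = - \frac{25883}{173644128}$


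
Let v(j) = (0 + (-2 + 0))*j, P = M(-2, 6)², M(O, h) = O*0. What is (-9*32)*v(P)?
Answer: 0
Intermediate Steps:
M(O, h) = 0
P = 0 (P = 0² = 0)
v(j) = -2*j (v(j) = (0 - 2)*j = -2*j)
(-9*32)*v(P) = (-9*32)*(-2*0) = -288*0 = 0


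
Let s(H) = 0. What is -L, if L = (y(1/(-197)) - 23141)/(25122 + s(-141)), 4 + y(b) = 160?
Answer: 22985/25122 ≈ 0.91494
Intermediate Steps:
y(b) = 156 (y(b) = -4 + 160 = 156)
L = -22985/25122 (L = (156 - 23141)/(25122 + 0) = -22985/25122 ≈ -0.91494)
-L = -1*(-22985/25122) = 22985/25122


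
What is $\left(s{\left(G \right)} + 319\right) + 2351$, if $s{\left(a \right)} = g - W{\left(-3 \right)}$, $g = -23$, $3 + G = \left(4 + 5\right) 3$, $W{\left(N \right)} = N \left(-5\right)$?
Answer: $2632$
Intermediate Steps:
$W{\left(N \right)} = - 5 N$
$G = 24$ ($G = -3 + \left(4 + 5\right) 3 = -3 + 9 \cdot 3 = -3 + 27 = 24$)
$s{\left(a \right)} = -38$ ($s{\left(a \right)} = -23 - \left(-5\right) \left(-3\right) = -23 - 15 = -38$)
$\left(s{\left(G \right)} + 319\right) + 2351 = \left(-38 + 319\right) + 2351 = 281 + 2351 = 2632$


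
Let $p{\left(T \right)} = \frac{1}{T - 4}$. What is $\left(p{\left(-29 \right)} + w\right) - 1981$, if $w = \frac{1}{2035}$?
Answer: $- \frac{12094187}{6105} \approx -1981.0$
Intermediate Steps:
$w = \frac{1}{2035} \approx 0.0004914$
$p{\left(T \right)} = \frac{1}{-4 + T}$
$\left(p{\left(-29 \right)} + w\right) - 1981 = \left(\frac{1}{-4 - 29} + \frac{1}{2035}\right) - 1981 = \left(\frac{1}{-33} + \frac{1}{2035}\right) - 1981 = \left(- \frac{1}{33} + \frac{1}{2035}\right) - 1981 = - \frac{182}{6105} - 1981 = - \frac{12094187}{6105}$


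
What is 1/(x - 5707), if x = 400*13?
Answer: -1/507 ≈ -0.0019724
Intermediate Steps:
x = 5200
1/(x - 5707) = 1/(5200 - 5707) = 1/(-507) = -1/507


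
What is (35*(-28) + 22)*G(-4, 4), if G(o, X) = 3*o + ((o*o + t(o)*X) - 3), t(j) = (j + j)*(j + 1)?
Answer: -92926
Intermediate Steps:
t(j) = 2*j*(1 + j) (t(j) = (2*j)*(1 + j) = 2*j*(1 + j))
G(o, X) = -3 + o² + 3*o + 2*X*o*(1 + o) (G(o, X) = 3*o + ((o*o + (2*o*(1 + o))*X) - 3) = 3*o + ((o² + 2*X*o*(1 + o)) - 3) = 3*o + (-3 + o² + 2*X*o*(1 + o)) = -3 + o² + 3*o + 2*X*o*(1 + o))
(35*(-28) + 22)*G(-4, 4) = (35*(-28) + 22)*(-3 + (-4)² + 3*(-4) + 2*4*(-4)*(1 - 4)) = (-980 + 22)*(-3 + 16 - 12 + 2*4*(-4)*(-3)) = -958*(-3 + 16 - 12 + 96) = -958*97 = -92926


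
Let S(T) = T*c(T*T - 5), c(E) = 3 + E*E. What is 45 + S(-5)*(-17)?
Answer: 34300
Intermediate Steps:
c(E) = 3 + E²
S(T) = T*(3 + (-5 + T²)²) (S(T) = T*(3 + (T*T - 5)²) = T*(3 + (T² - 5)²) = T*(3 + (-5 + T²)²))
45 + S(-5)*(-17) = 45 - 5*(3 + (-5 + (-5)²)²)*(-17) = 45 - 5*(3 + (-5 + 25)²)*(-17) = 45 - 5*(3 + 20²)*(-17) = 45 - 5*(3 + 400)*(-17) = 45 - 5*403*(-17) = 45 - 2015*(-17) = 45 + 34255 = 34300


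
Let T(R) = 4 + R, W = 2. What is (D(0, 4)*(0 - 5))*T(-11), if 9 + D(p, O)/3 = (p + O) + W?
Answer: -315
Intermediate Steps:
D(p, O) = -21 + 3*O + 3*p (D(p, O) = -27 + 3*((p + O) + 2) = -27 + 3*((O + p) + 2) = -27 + 3*(2 + O + p) = -27 + (6 + 3*O + 3*p) = -21 + 3*O + 3*p)
(D(0, 4)*(0 - 5))*T(-11) = ((-21 + 3*4 + 3*0)*(0 - 5))*(4 - 11) = ((-21 + 12 + 0)*(-5))*(-7) = -9*(-5)*(-7) = 45*(-7) = -315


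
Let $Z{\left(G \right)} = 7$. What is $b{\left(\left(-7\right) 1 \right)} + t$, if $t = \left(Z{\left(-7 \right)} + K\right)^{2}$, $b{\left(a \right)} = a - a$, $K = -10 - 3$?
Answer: $36$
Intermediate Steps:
$K = -13$
$b{\left(a \right)} = 0$
$t = 36$ ($t = \left(7 - 13\right)^{2} = \left(-6\right)^{2} = 36$)
$b{\left(\left(-7\right) 1 \right)} + t = 0 + 36 = 36$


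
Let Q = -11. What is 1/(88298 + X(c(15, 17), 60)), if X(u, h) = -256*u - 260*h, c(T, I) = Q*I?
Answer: 1/120570 ≈ 8.2939e-6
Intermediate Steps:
c(T, I) = -11*I
X(u, h) = -260*h - 256*u
1/(88298 + X(c(15, 17), 60)) = 1/(88298 + (-260*60 - (-2816)*17)) = 1/(88298 + (-15600 - 256*(-187))) = 1/(88298 + (-15600 + 47872)) = 1/(88298 + 32272) = 1/120570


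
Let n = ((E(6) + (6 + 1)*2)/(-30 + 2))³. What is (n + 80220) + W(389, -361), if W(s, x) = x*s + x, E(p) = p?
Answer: -20775635/343 ≈ -60570.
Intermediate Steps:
W(s, x) = x + s*x (W(s, x) = s*x + x = x + s*x)
n = -125/343 (n = ((6 + (6 + 1)*2)/(-30 + 2))³ = ((6 + 7*2)/(-28))³ = ((6 + 14)*(-1/28))³ = (20*(-1/28))³ = (-5/7)³ = -125/343 ≈ -0.36443)
(n + 80220) + W(389, -361) = (-125/343 + 80220) - 361*(1 + 389) = 27515335/343 - 361*390 = 27515335/343 - 140790 = -20775635/343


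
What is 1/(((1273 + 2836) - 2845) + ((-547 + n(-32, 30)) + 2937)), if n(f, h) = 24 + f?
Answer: 1/3646 ≈ 0.00027427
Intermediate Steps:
1/(((1273 + 2836) - 2845) + ((-547 + n(-32, 30)) + 2937)) = 1/(((1273 + 2836) - 2845) + ((-547 + (24 - 32)) + 2937)) = 1/((4109 - 2845) + ((-547 - 8) + 2937)) = 1/(1264 + (-555 + 2937)) = 1/(1264 + 2382) = 1/3646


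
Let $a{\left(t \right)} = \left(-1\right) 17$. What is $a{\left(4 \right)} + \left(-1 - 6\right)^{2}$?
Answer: $32$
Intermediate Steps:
$a{\left(t \right)} = -17$
$a{\left(4 \right)} + \left(-1 - 6\right)^{2} = -17 + \left(-1 - 6\right)^{2} = -17 + \left(-7\right)^{2} = -17 + 49 = 32$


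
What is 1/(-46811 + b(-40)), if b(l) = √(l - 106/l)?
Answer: -936220/43825395167 - 6*I*√415/43825395167 ≈ -2.1363e-5 - 2.789e-9*I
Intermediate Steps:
1/(-46811 + b(-40)) = 1/(-46811 + √(-40 - 106/(-40))) = 1/(-46811 + √(-40 - 106*(-1/40))) = 1/(-46811 + √(-40 + 53/20)) = 1/(-46811 + √(-747/20)) = 1/(-46811 + 3*I*√415/10)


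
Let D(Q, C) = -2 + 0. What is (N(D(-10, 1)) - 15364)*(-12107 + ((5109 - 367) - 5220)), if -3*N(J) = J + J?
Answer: 193339160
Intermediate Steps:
D(Q, C) = -2
N(J) = -2*J/3 (N(J) = -(J + J)/3 = -2*J/3)
(N(D(-10, 1)) - 15364)*(-12107 + ((5109 - 367) - 5220)) = (-2/3*(-2) - 15364)*(-12107 + ((5109 - 367) - 5220)) = (4/3 - 15364)*(-12107 + (4742 - 5220)) = -46088*(-12107 - 478)/3 = -46088/3*(-12585) = 193339160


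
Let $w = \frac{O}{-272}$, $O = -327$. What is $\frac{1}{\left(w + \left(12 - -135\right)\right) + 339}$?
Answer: $\frac{272}{132519} \approx 0.0020525$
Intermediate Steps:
$w = \frac{327}{272}$ ($w = - \frac{327}{-272} = \left(-327\right) \left(- \frac{1}{272}\right) = \frac{327}{272} \approx 1.2022$)
$\frac{1}{\left(w + \left(12 - -135\right)\right) + 339} = \frac{1}{\left(\frac{327}{272} + \left(12 - -135\right)\right) + 339} = \frac{1}{\left(\frac{327}{272} + \left(12 + 135\right)\right) + 339} = \frac{1}{\left(\frac{327}{272} + 147\right) + 339} = \frac{1}{\frac{40311}{272} + 339} = \frac{1}{\frac{132519}{272}} = \frac{272}{132519}$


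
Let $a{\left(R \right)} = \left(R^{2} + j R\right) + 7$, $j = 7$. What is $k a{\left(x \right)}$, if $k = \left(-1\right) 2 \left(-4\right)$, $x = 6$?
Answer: $680$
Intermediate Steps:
$a{\left(R \right)} = 7 + R^{2} + 7 R$ ($a{\left(R \right)} = \left(R^{2} + 7 R\right) + 7 = 7 + R^{2} + 7 R$)
$k = 8$ ($k = \left(-2\right) \left(-4\right) = 8$)
$k a{\left(x \right)} = 8 \left(7 + 6^{2} + 7 \cdot 6\right) = 8 \left(7 + 36 + 42\right) = 8 \cdot 85 = 680$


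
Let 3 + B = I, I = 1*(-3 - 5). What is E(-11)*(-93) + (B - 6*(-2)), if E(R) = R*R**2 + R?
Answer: 124807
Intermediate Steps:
I = -8 (I = 1*(-8) = -8)
B = -11 (B = -3 - 8 = -11)
E(R) = R + R**3 (E(R) = R**3 + R = R + R**3)
E(-11)*(-93) + (B - 6*(-2)) = (-11 + (-11)**3)*(-93) + (-11 - 6*(-2)) = (-11 - 1331)*(-93) + (-11 + 12) = -1342*(-93) + 1 = 124806 + 1 = 124807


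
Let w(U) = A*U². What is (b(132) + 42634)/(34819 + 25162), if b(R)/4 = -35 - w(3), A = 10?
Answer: 42134/59981 ≈ 0.70246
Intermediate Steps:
w(U) = 10*U²
b(R) = -500 (b(R) = 4*(-35 - 10*3²) = 4*(-35 - 10*9) = 4*(-35 - 1*90) = 4*(-35 - 90) = 4*(-125) = -500)
(b(132) + 42634)/(34819 + 25162) = (-500 + 42634)/(34819 + 25162) = 42134/59981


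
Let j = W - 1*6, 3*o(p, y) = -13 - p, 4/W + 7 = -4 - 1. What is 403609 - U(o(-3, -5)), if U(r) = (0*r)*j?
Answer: 403609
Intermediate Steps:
W = -⅓ (W = 4/(-7 + (-4 - 1)) = 4/(-7 - 5) = 4/(-12) = 4*(-1/12) = -⅓ ≈ -0.33333)
o(p, y) = -13/3 - p/3 (o(p, y) = (-13 - p)/3 = -13/3 - p/3)
j = -19/3 (j = -⅓ - 1*6 = -⅓ - 6 = -19/3 ≈ -6.3333)
U(r) = 0 (U(r) = (0*r)*(-19/3) = 0*(-19/3) = 0)
403609 - U(o(-3, -5)) = 403609 - 1*0 = 403609 + 0 = 403609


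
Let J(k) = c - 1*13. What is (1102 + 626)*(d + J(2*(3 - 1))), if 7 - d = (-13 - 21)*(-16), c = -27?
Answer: -997056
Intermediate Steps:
d = -537 (d = 7 - (-13 - 21)*(-16) = 7 - (-34)*(-16) = 7 - 1*544 = 7 - 544 = -537)
J(k) = -40 (J(k) = -27 - 1*13 = -27 - 13 = -40)
(1102 + 626)*(d + J(2*(3 - 1))) = (1102 + 626)*(-537 - 40) = 1728*(-577) = -997056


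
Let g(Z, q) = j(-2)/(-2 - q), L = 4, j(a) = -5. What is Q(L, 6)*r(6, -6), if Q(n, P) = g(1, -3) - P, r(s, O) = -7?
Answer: 77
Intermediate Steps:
g(Z, q) = -5/(-2 - q)
Q(n, P) = -5 - P (Q(n, P) = 5/(2 - 3) - P = 5/(-1) - P = 5*(-1) - P = -5 - P)
Q(L, 6)*r(6, -6) = (-5 - 1*6)*(-7) = (-5 - 6)*(-7) = -11*(-7) = 77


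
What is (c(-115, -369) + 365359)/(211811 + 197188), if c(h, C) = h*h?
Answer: 378584/408999 ≈ 0.92564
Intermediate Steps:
c(h, C) = h²
(c(-115, -369) + 365359)/(211811 + 197188) = ((-115)² + 365359)/(211811 + 197188) = (13225 + 365359)/408999 = 378584*(1/408999) = 378584/408999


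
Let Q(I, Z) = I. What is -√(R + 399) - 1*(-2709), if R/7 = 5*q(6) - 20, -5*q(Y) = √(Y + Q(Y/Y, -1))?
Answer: 2709 - √(259 - 7*√7) ≈ 2693.5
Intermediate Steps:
q(Y) = -√(1 + Y)/5 (q(Y) = -√(Y + Y/Y)/5 = -√(Y + 1)/5 = -√(1 + Y)/5)
R = -140 - 7*√7 (R = 7*(5*(-√(1 + 6)/5) - 20) = 7*(5*(-√7/5) - 20) = 7*(-√7 - 20) = 7*(-20 - √7) = -140 - 7*√7 ≈ -158.52)
-√(R + 399) - 1*(-2709) = -√((-140 - 7*√7) + 399) - 1*(-2709) = -√(259 - 7*√7) + 2709 = 2709 - √(259 - 7*√7)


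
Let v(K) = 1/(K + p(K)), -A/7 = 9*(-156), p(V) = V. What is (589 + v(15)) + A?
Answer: 312511/30 ≈ 10417.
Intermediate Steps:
A = 9828 (A = -63*(-156) = -7*(-1404) = 9828)
v(K) = 1/(2*K) (v(K) = 1/(K + K) = 1/(2*K))
(589 + v(15)) + A = (589 + (½)/15) + 9828 = (589 + (½)*(1/15)) + 9828 = (589 + 1/30) + 9828 = 17671/30 + 9828 = 312511/30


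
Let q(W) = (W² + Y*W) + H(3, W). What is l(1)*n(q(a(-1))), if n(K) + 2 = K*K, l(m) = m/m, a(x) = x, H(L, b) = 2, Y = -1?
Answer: 14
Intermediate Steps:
q(W) = 2 + W² - W (q(W) = (W² - W) + 2 = 2 + W² - W)
l(m) = 1
n(K) = -2 + K² (n(K) = -2 + K*K = -2 + K²)
l(1)*n(q(a(-1))) = 1*(-2 + (2 + (-1)² - 1*(-1))²) = 1*(-2 + (2 + 1 + 1)²) = 1*(-2 + 4²) = 1*(-2 + 16) = 1*14 = 14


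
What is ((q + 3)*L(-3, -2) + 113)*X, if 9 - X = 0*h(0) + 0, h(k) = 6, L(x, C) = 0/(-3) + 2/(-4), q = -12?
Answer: 2115/2 ≈ 1057.5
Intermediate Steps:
L(x, C) = -1/2 (L(x, C) = 0*(-1/3) + 2*(-1/4) = 0 - 1/2 = -1/2)
X = 9 (X = 9 - (0*6 + 0) = 9 - (0 + 0) = 9 - 1*0 = 9 + 0 = 9)
((q + 3)*L(-3, -2) + 113)*X = ((-12 + 3)*(-1/2) + 113)*9 = (-9*(-1/2) + 113)*9 = (9/2 + 113)*9 = (235/2)*9 = 2115/2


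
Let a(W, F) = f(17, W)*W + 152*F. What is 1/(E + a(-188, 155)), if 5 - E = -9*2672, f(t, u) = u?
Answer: 1/82957 ≈ 1.2054e-5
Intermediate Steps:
E = 24053 (E = 5 - (-9)*2672 = 5 - 1*(-24048) = 5 + 24048 = 24053)
a(W, F) = W² + 152*F (a(W, F) = W*W + 152*F = W² + 152*F)
1/(E + a(-188, 155)) = 1/(24053 + ((-188)² + 152*155)) = 1/(24053 + (35344 + 23560)) = 1/(24053 + 58904) = 1/82957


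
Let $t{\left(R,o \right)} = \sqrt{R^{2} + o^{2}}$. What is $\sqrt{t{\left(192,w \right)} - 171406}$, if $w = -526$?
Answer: $\sqrt{-171406 + 2 \sqrt{78385}} \approx 413.34 i$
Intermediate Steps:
$\sqrt{t{\left(192,w \right)} - 171406} = \sqrt{\sqrt{192^{2} + \left(-526\right)^{2}} - 171406} = \sqrt{\sqrt{36864 + 276676} - 171406} = \sqrt{\sqrt{313540} - 171406} = \sqrt{2 \sqrt{78385} - 171406} = \sqrt{-171406 + 2 \sqrt{78385}}$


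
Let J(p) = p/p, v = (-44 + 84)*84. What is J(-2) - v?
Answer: -3359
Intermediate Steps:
v = 3360 (v = 40*84 = 3360)
J(p) = 1
J(-2) - v = 1 - 1*3360 = 1 - 3360 = -3359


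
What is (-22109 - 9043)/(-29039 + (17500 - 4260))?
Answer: 31152/15799 ≈ 1.9718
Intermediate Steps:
(-22109 - 9043)/(-29039 + (17500 - 4260)) = -31152/(-29039 + 13240) = -31152/(-15799) = -31152*(-1/15799) = 31152/15799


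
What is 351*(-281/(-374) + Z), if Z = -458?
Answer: -60024861/374 ≈ -1.6049e+5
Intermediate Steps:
351*(-281/(-374) + Z) = 351*(-281/(-374) - 458) = 351*(-281*(-1/374) - 458) = 351*(281/374 - 458) = 351*(-171011/374) = -60024861/374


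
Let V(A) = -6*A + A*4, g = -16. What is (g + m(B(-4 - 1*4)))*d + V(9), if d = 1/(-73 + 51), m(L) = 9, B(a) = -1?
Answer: -389/22 ≈ -17.682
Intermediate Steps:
V(A) = -2*A (V(A) = -6*A + 4*A = -2*A)
d = -1/22 (d = 1/(-22) = -1/22 ≈ -0.045455)
(g + m(B(-4 - 1*4)))*d + V(9) = (-16 + 9)*(-1/22) - 2*9 = -7*(-1/22) - 18 = 7/22 - 18 = -389/22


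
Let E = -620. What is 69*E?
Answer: -42780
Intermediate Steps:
69*E = 69*(-620) = -42780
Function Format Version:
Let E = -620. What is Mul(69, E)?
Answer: -42780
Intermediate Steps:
Mul(69, E) = Mul(69, -620) = -42780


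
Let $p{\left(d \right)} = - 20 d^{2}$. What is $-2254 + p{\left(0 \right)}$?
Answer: $-2254$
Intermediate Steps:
$-2254 + p{\left(0 \right)} = -2254 - 20 \cdot 0^{2} = -2254 - 0 = -2254 + 0 = -2254$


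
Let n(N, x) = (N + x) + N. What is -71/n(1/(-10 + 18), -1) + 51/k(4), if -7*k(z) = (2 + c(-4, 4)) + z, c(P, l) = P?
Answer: -503/6 ≈ -83.833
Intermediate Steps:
n(N, x) = x + 2*N
k(z) = 2/7 - z/7 (k(z) = -((2 - 4) + z)/7 = -(-2 + z)/7 = 2/7 - z/7)
-71/n(1/(-10 + 18), -1) + 51/k(4) = -71/(-1 + 2/(-10 + 18)) + 51/(2/7 - ⅐*4) = -71/(-1 + 2/8) + 51/(2/7 - 4/7) = -71/(-1 + 2*(⅛)) + 51/(-2/7) = -71/(-1 + ¼) + 51*(-7/2) = -71/(-¾) - 357/2 = -71*(-4/3) - 357/2 = 284/3 - 357/2 = -503/6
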